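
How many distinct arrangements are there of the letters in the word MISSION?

The 7 letters of MISSION have repeats: I appearing twice and S appearing twice.
So there are 7! / (2!·2!) = 1260 distinguishable arrangements.

1260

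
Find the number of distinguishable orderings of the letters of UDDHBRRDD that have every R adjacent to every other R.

1680

Treat the 2 copies of R as a single block. The multiset to arrange is then {RR, B, D, D, D, D, H, U}, 8 items in all.
That gives (8)!/(4!) = 1680 arrangements.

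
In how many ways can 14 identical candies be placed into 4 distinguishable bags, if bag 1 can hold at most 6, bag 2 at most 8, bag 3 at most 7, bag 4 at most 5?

260

Ignoring the caps, the number of non-negative solutions to x_1+…+x_4 = 14 is C(17,3) = 680.
Subtract solutions that violate a single cap (substitute x_i' = x_i − (cap_i+1)): x_1 ≥ 7 gives C(10,3) = 120; x_2 ≥ 9 gives C(8,3) = 56; x_3 ≥ 8 gives C(9,3) = 84; x_4 ≥ 6 gives C(11,3) = 165. Together 425.
Add back pairs where two caps are both exceeded: 0 + 0 + 4 + 0 + 0 + 1 = 5.
By inclusion–exclusion the count is 680 − 425 + 5 = 260.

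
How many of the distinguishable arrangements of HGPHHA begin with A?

20

With the first slot taken by A, it remains to arrange the other 5 letters (HGPHH).
Those 5 letters have H appearing 3 times, giving (5)!/(3!) = 20.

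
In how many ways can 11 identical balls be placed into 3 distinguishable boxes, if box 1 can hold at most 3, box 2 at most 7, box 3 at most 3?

By stars and bars, unrestricted non-negative solutions to x_1+…+x_3 = 11 number C(11+2,2) = 78.
Subtract solutions that violate a single cap (substitute x_i' = x_i − (cap_i+1)): x_1 ≥ 4 gives C(9,2) = 36; x_2 ≥ 8 gives C(5,2) = 10; x_3 ≥ 4 gives C(9,2) = 36. Together 82.
Add back pairs where two caps are both exceeded: 0 + 10 + 0 = 10.
By inclusion–exclusion the count is 78 − 82 + 10 = 6.

6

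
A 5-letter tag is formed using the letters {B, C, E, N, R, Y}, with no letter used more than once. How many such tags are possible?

720

With no repetition, fill the 5 letters in order: 6 choices, then 5, down to 2.
6 × 5 × 4 × 3 × 2 = 720.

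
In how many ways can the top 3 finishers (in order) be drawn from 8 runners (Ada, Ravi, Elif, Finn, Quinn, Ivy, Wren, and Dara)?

336

There are 8 choices for 1st place, 7 for 2nd, and 6 for 3rd.
That gives 8 × 7 × 6 = 336.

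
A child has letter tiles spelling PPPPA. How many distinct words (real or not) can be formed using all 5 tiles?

5

The 5 letters of PPPPA have repeats: P appearing 4 times.
So there are 5! / (4!) = 5 distinguishable arrangements.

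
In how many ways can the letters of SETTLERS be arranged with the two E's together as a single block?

Treat the 2 copies of E as a single block. The multiset to arrange is then {EE, L, R, S, S, T, T}, 7 items in all.
That gives (7)!/(2!·2!) = 1260 arrangements.

1260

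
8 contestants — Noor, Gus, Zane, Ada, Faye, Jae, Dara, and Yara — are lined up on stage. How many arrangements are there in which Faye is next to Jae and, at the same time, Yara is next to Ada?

Treat {Faye,Jae} as one block (2 orders) and {Yara,Ada} as another (2 orders).
That leaves 6 units to arrange: 2 × 2 × 6! = 4 × 720 = 2880.

2880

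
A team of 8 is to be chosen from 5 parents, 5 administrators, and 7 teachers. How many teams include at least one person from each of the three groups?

Unrestricted: C(17,8) = 24310 ways to pick any 8 of the 17.
Subtract selections that omit an entire group: no parents → C(12,8) = 495; no administrators → C(12,8) = 495; no teachers → C(10,8) = 45.
Add back selections omitting two groups (i.e. drawn from a single group): C(5,8) + C(5,8) + C(7,8) = 0.
By inclusion–exclusion: 24310 − 1035 + 0 = 23275.

23275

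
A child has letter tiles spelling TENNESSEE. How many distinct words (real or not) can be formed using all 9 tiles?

3780

Letter multiplicities in TENNESSEE: E×4, N×2, S×2, T×1.
The number of distinct arrangements is 9!/(4!·2!·2!) = 362880/96 = 3780.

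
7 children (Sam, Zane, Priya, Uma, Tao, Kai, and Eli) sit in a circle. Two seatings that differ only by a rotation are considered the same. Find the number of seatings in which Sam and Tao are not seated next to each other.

Without the restriction there are (6)! = 720 seatings.
Those with Sam next to Tao: fuse the pair into one unit and seat 6 units around a circle — 2·(5)! = 240.
Subtracting, 720 − 240 = 480.

480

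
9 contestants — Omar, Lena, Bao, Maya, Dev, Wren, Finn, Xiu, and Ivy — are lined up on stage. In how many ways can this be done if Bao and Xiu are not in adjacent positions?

Of the 9! = 362880 arrangements, those with Bao and Xiu adjacent number 2 × 8! = 80640 (treat the pair as a block with 2 internal orders).
Complementary counting: 362880 − 80640 = 282240.

282240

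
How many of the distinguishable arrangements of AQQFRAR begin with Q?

180

With the first slot taken by Q, it remains to arrange the other 6 letters (AQFRAR).
Those 6 letters have A appearing twice and R appearing twice, giving (6)!/(2!·2!) = 180.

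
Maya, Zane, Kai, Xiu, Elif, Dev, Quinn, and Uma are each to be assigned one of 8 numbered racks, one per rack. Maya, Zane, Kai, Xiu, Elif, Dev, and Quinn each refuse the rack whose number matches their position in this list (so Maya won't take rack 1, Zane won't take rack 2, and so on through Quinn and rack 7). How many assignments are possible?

16687

Let Aᵢ (for 1 ≤ i ≤ 7) be the placements that put person i in their forbidden rack. Any j of these fix j positions, leaving (8−j)! ways to fill the rest, and there are C(7,j) ways to pick which j.
By inclusion–exclusion, the number of valid placements is Σ_{j=0}^{7} (−1)^j C(7,j)·(8−j)!.
Computing: 40320 − 35280 + 15120 − 4200 + 840 − 126 + 14 − 1 = 16687.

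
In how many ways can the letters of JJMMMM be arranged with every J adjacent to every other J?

5

Treat the 2 copies of J as a single block. The multiset to arrange is then {JJ, M, M, M, M}, 5 items in all.
That gives (5)!/(4!) = 5 arrangements.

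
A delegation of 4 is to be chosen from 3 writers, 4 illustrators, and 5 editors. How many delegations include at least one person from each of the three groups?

With no constraint there are C(12,4) = 495 possible selections.
Subtract selections that omit an entire group: no writers → C(9,4) = 126; no illustrators → C(8,4) = 70; no editors → C(7,4) = 35.
Add back selections omitting two groups (i.e. drawn from a single group): C(3,4) + C(4,4) + C(5,4) = 6.
By inclusion–exclusion: 495 − 231 + 6 = 270.

270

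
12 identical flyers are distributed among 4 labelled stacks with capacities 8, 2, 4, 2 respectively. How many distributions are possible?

27

Without the upper bounds there are C(15,3) = 455 ways to split 12 among 4 stacks.
Subtract solutions that violate a single cap (substitute x_i' = x_i − (cap_i+1)): x_1 ≥ 9 gives C(6,3) = 20; x_2 ≥ 3 gives C(12,3) = 220; x_3 ≥ 5 gives C(10,3) = 120; x_4 ≥ 3 gives C(12,3) = 220. Together 580.
Add back pairs where two caps are both exceeded: 1 + 0 + 1 + 35 + 84 + 35 = 156.
Subtract triples: 0 + 0 + 0 + 4 = 4.
By inclusion–exclusion the count is 455 − 580 + 156 − 4 = 27.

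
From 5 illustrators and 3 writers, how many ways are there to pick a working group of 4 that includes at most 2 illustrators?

35

Split by how many illustrators are chosen (0 through 2).
Sum: C(5,0)·C(3,4) + C(5,1)·C(3,3) + C(5,2)·C(3,2) = 0 + 5 + 30 = 35.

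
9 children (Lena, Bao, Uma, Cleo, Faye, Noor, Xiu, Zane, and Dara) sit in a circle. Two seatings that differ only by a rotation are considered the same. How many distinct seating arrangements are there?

40320

Fix one person's seat to break rotational symmetry; the remaining 8 people can be arranged in (8)! = 40320 ways.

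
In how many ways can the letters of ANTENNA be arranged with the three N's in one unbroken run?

Treat the 3 copies of N as a single block. The multiset to arrange is then {NNN, A, A, E, T}, 5 items in all.
That gives (5)!/(2!) = 60 arrangements.

60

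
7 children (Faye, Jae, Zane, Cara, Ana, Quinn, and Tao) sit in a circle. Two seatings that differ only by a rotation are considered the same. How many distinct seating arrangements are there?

720

Around a circle, 7 distinct people have 7!/7 = (6)! = 720 rotationally distinct seatings.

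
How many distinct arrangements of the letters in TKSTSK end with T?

Fix T in the last position and arrange the remaining 5 letters.
Those 5 letters have K appearing twice and S appearing twice, giving (5)!/(2!·2!) = 30.

30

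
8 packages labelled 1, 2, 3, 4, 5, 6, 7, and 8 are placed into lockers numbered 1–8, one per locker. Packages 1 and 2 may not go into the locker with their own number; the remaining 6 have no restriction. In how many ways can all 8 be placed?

Let Aᵢ (for i ∈ {1, 2}) be the placements that put package i in its forbidden locker. Any j of these fix j positions, leaving (8−j)! ways to fill the rest, and there are C(2,j) ways to pick which j.
By inclusion–exclusion, the number of valid placements is Σ_{j=0}^{2} (−1)^j C(2,j)·(8−j)!.
Computing: 40320 − 10080 + 720 = 30960.

30960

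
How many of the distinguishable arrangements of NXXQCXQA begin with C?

420

Fix C in the first position and arrange the remaining 7 letters.
Those 7 letters have Q appearing twice and X appearing 3 times, giving (7)!/(3!·2!) = 420.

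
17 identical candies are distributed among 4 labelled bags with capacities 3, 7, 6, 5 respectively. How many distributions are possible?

Without the upper bounds there are C(20,3) = 1140 ways to split 17 among 4 bags.
Subtract solutions that violate a single cap (substitute x_i' = x_i − (cap_i+1)): x_1 ≥ 4 gives C(16,3) = 560; x_2 ≥ 8 gives C(12,3) = 220; x_3 ≥ 7 gives C(13,3) = 286; x_4 ≥ 6 gives C(14,3) = 364. Together 1430.
Add back pairs where two caps are both exceeded: 56 + 84 + 120 + 10 + 20 + 35 = 325.
Subtract triples: 0 + 0 + 1 + 0 = 1.
By inclusion–exclusion the count is 1140 − 1430 + 325 − 1 = 34.

34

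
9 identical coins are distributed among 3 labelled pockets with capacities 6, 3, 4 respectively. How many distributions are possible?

By stars and bars, unrestricted non-negative solutions to x_1+…+x_3 = 9 number C(9+2,2) = 55.
Subtract solutions that violate a single cap (substitute x_i' = x_i − (cap_i+1)): x_1 ≥ 7 gives C(4,2) = 6; x_2 ≥ 4 gives C(7,2) = 21; x_3 ≥ 5 gives C(6,2) = 15. Together 42.
Add back pairs where two caps are both exceeded: 0 + 0 + 1 = 1.
By inclusion–exclusion the count is 55 − 42 + 1 = 14.

14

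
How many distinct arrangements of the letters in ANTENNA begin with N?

With the first slot taken by N, it remains to arrange the other 6 letters (ATENNA).
Those 6 letters have A appearing twice and N appearing twice, giving (6)!/(2!·2!) = 180.

180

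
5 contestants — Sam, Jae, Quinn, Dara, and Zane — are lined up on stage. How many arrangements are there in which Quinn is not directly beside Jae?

72

Of the 5! = 120 arrangements, those with Quinn and Jae adjacent number 2 × 4! = 48 (treat the pair as a block with 2 internal orders).
So 120 − 48 = 72 arrangements keep them apart.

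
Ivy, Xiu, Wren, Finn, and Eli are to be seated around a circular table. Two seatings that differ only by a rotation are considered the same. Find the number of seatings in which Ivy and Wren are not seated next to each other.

12

Without the restriction there are (4)! = 24 seatings.
Seatings with Ivy beside Wren: treat them as a block with 2 internal orders, giving 2 × (3)! = 12.
Subtracting, 24 − 12 = 12.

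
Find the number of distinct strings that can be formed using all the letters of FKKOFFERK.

10080

FKKOFFERK has 9 letters with F appearing 3 times and K appearing 3 times.
The number of distinct arrangements is 9!/(3!·3!) = 362880/36 = 10080.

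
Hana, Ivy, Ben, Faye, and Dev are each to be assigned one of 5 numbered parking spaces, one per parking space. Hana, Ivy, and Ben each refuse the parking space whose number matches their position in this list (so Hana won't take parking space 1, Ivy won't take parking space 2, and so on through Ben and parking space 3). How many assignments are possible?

Let Aᵢ (for i ∈ {1, 2, 3}) be the placements that put person i in their forbidden parking space. Any j of these fix j positions, leaving (5−j)! ways to fill the rest, and there are C(3,j) ways to pick which j.
By inclusion–exclusion, the number of valid placements is Σ_{j=0}^{3} (−1)^j C(3,j)·(5−j)!.
Computing: 120 − 72 + 18 − 2 = 64.

64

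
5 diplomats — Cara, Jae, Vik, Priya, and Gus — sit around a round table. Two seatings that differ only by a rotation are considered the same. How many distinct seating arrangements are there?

Around a circle, 5 distinct people have 5!/5 = (4)! = 24 rotationally distinct seatings.

24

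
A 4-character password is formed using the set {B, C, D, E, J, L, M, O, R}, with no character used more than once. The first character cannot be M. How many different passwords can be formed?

2688

The first character has 9−1 = 8 choices (anything except M).
The remaining 3 characters are filled from the other 8 symbols without repetition: 8 × 7 × 6 = 336.
Total: 8 × 336 = 2688.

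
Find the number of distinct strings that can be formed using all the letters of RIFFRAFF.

840

The 8 letters of RIFFRAFF have repeats: F appearing 4 times and R appearing twice.
Dividing 8! = 40320 by 4!·2! = 48 for the repeated letters gives 840.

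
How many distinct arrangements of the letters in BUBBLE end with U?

20

Fix U in the last position and arrange the remaining 5 letters.
Those 5 letters have B appearing 3 times, giving (5)!/(3!) = 20.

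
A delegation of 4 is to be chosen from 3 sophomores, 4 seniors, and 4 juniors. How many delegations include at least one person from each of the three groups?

Total 4-person selections from all 11: C(11,4) = 330.
Subtract selections that omit an entire group: no sophomores → C(8,4) = 70; no seniors → C(7,4) = 35; no juniors → C(7,4) = 35.
Add back selections omitting two groups (i.e. drawn from a single group): C(3,4) + C(4,4) + C(4,4) = 2.
By inclusion–exclusion: 330 − 140 + 2 = 192.

192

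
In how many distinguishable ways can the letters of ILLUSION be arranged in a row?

10080

The 8 letters of ILLUSION have repeats: I appearing twice and L appearing twice.
Dividing 8! = 40320 by 2!·2! = 4 for the repeated letters gives 10080.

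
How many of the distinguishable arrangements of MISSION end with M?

Fix M in the last position and arrange the remaining 6 letters.
Those 6 letters have I appearing twice and S appearing twice, giving (6)!/(2!·2!) = 180.

180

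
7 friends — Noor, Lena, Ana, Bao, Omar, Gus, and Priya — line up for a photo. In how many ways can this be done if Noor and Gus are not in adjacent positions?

There are 7! = 5040 arrangements in all. If Noor and Gus are adjacent, merging them into one block gives 2·(6)! = 1440 arrangements.
So 5040 − 1440 = 3600 arrangements keep them apart.

3600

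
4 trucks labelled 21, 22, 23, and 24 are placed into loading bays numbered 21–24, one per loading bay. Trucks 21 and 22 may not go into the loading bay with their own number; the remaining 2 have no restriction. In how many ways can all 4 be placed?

14

Let Aᵢ (for i ∈ {21, 22}) be the placements that put truck i in its forbidden loading bay. Any j of these fix j positions, leaving (4−j)! ways to fill the rest, and there are C(2,j) ways to pick which j.
By inclusion–exclusion, the number of valid placements is Σ_{j=0}^{2} (−1)^j C(2,j)·(4−j)!.
Computing: 24 − 12 + 2 = 14.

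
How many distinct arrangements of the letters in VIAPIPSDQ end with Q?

10080

Fix Q in the last position and arrange the remaining 8 letters.
Those 8 letters have I appearing twice and P appearing twice, giving (8)!/(2!·2!) = 10080.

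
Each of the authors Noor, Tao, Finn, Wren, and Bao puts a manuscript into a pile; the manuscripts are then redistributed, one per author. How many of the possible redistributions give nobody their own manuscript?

44

Let Aᵢ be the assignments in which author i gets their own manuscript. We want the size of the complement of A₁∪…∪A_5.
By inclusion–exclusion this is Σ_{j=0}^{5} (−1)^j C(5,j)·(5−j)!.
Computing: 120 − 120 + 60 − 20 + 5 − 1 = 44.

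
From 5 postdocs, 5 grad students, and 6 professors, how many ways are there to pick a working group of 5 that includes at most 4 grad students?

Split by how many grad students are chosen (0 through 4).
Sum: C(5,0)·C(11,5) + C(5,1)·C(11,4) + C(5,2)·C(11,3) + C(5,3)·C(11,2) + C(5,4)·C(11,1) = 462 + 1650 + 1650 + 550 + 55 = 4367.

4367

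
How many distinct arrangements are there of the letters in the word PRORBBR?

PRORBBR has 7 letters with B appearing twice and R appearing 3 times.
Dividing 7! = 5040 by 3!·2! = 12 for the repeated letters gives 420.

420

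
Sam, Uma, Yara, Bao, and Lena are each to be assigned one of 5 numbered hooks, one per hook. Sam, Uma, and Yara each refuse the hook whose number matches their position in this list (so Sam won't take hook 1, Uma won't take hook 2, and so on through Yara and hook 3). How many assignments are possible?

64

Let Aᵢ (for i ∈ {1, 2, 3}) be the placements that put person i in their forbidden hook. Any j of these fix j positions, leaving (5−j)! ways to fill the rest, and there are C(3,j) ways to pick which j.
By inclusion–exclusion, the number of valid placements is Σ_{j=0}^{3} (−1)^j C(3,j)·(5−j)!.
Computing: 120 − 72 + 18 − 2 = 64.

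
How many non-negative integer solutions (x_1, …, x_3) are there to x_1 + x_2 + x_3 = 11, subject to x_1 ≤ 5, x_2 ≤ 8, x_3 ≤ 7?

Without the upper bounds there are C(13,2) = 78 ways to split 11 among 3 variables.
Subtract solutions that violate a single cap (substitute x_i' = x_i − (cap_i+1)): x_1 ≥ 6 gives C(7,2) = 21; x_2 ≥ 9 gives C(4,2) = 6; x_3 ≥ 8 gives C(5,2) = 10. Together 37.
No two caps can be exceeded simultaneously, so the pair terms are all 0.
By inclusion–exclusion the count is 78 − 37 + 0 = 41.

41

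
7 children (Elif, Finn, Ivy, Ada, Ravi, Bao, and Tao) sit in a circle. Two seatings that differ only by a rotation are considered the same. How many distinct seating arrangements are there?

720

Seat Elif anywhere (absorbing the rotational symmetry), then permute the other 6: (6)! = 720.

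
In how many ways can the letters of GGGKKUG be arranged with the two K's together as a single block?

Treat the 2 copies of K as a single block. The multiset to arrange is then {KK, G, G, G, G, U}, 6 items in all.
That gives (6)!/(4!) = 30 arrangements.

30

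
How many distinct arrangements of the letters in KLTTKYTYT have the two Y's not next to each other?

Total arrangements of KLTTKYTYT: 9!/(4!·2!·2!) = 3780.
If the two Y's are adjacent, glue them into one block, leaving 8 items to arrange: (8)!/(4!·2!) = 840 ways.
Hence 3780 − 840 = 2940.

2940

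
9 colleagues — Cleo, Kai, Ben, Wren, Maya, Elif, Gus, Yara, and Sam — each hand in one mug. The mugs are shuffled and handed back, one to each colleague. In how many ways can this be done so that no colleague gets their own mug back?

Count assignments avoiding every fixed point. For any j of the 9 colleagues fixed to their own mug, the other 9−j can be arranged in (9−j)! ways.
By inclusion–exclusion this is Σ_{j=0}^{9} (−1)^j C(9,j)·(9−j)!.
Computing: 362880 − 362880 + 181440 − 60480 + 15120 − 3024 + 504 − 72 + 9 − 1 = 133496.

133496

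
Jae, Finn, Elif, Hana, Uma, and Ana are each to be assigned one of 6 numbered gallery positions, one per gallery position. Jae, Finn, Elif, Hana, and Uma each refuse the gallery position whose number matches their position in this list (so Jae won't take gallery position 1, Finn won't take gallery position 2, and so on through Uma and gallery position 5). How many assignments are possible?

309

Let Aᵢ (for 1 ≤ i ≤ 5) be the placements that put person i in their forbidden gallery position. Any j of these fix j positions, leaving (6−j)! ways to fill the rest, and there are C(5,j) ways to pick which j.
By inclusion–exclusion, the number of valid placements is Σ_{j=0}^{5} (−1)^j C(5,j)·(6−j)!.
Computing: 720 − 600 + 240 − 60 + 10 − 1 = 309.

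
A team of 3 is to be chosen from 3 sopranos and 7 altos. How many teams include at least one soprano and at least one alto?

84

With no constraint there are C(10,3) = 120 possible selections.
Subtract selections that omit an entire group: no sopranos → C(7,3) = 35; no altos → C(3,3) = 1.
Both groups omitted at once is impossible, so 120 − 36 = 84.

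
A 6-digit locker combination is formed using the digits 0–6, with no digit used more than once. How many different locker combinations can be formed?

Choose and order 6 of the 7 symbols: the first digit has 7 options, the next 6, and so on down to 2.
That product is 7 × 6 × 5 × 4 × 3 × 2 = 5040.

5040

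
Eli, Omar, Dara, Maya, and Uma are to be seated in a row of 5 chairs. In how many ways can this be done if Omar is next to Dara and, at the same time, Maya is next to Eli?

Treat {Omar,Dara} as one block (2 orders) and {Maya,Eli} as another (2 orders).
That leaves 3 units to arrange: 2 × 2 × 3! = 4 × 6 = 24.

24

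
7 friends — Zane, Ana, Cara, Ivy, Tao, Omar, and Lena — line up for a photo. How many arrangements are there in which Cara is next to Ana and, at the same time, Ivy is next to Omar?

480

Treat {Cara,Ana} as one block (2 orders) and {Ivy,Omar} as another (2 orders).
That leaves 5 units to arrange: 2 × 2 × 5! = 4 × 120 = 480.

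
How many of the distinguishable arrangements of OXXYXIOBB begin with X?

5040

Fix X in the first position and arrange the remaining 8 letters.
Those 8 letters have B appearing twice, O appearing twice, and X appearing twice, giving (8)!/(2!·2!·2!) = 5040.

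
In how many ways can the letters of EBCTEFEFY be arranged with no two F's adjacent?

23520

There are 9!/(3!·2!) = 30240 arrangements of EBCTEFEFY in total.
If the two F's are adjacent, glue them into one block, leaving 8 items to arrange: (8)!/(3!) = 6720 ways.
Subtracting, 30240 − 6720 = 23520 arrangements keep the F's apart.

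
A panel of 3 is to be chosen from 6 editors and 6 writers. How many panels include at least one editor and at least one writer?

Unrestricted: C(12,3) = 220 ways to pick any 3 of the 12.
Selections missing a whole group: no editors → C(6,3) = 20; no writers → C(6,3) = 20.
Both groups omitted at once is impossible, so 220 − 40 = 180.

180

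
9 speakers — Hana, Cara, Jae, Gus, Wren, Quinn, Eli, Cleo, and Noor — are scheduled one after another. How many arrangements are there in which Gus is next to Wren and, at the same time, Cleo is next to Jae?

20160

Treat {Gus,Wren} as one block (2 orders) and {Cleo,Jae} as another (2 orders).
That leaves 7 units to arrange: 2 × 2 × 7! = 4 × 5040 = 20160.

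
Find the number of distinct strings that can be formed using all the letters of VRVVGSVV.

336

The 8 letters of VRVVGSVV have repeats: V appearing 5 times.
So there are 8! / (5!) = 336 distinguishable arrangements.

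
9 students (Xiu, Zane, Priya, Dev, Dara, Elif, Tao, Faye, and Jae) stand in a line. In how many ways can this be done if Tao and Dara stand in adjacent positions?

80640

Place the 7 others and the Tao-Dara pair as 8 objects in a line; the pair has 2 internal arrangements.
So the count is 2·(8)! = 80640.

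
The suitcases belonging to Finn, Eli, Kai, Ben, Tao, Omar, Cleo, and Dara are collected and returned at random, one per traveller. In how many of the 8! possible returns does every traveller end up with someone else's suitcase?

Count assignments avoiding every fixed point. For any j of the 8 travellers fixed to their own suitcase, the other 8−j can be arranged in (8−j)! ways.
By inclusion–exclusion this is Σ_{j=0}^{8} (−1)^j C(8,j)·(8−j)!.
Computing: 40320 − 40320 + 20160 − 6720 + 1680 − 336 + 56 − 8 + 1 = 14833.

14833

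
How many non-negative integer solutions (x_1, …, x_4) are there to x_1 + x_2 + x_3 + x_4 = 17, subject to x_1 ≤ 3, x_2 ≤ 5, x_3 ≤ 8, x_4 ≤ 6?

52

Without the upper bounds there are C(20,3) = 1140 ways to split 17 among 4 variables.
Subtract solutions that violate a single cap (substitute x_i' = x_i − (cap_i+1)): x_1 ≥ 4 gives C(16,3) = 560; x_2 ≥ 6 gives C(14,3) = 364; x_3 ≥ 9 gives C(11,3) = 165; x_4 ≥ 7 gives C(13,3) = 286. Together 1375.
Add back pairs where two caps are both exceeded: 120 + 35 + 84 + 10 + 35 + 4 = 288.
Subtract triples: 0 + 1 + 0 + 0 = 1.
By inclusion–exclusion the count is 1140 − 1375 + 288 − 1 = 52.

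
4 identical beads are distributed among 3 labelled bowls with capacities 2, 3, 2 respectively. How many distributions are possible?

By stars and bars, unrestricted non-negative solutions to x_1+…+x_3 = 4 number C(4+2,2) = 15.
Subtract solutions that violate a single cap (substitute x_i' = x_i − (cap_i+1)): x_1 ≥ 3 gives C(3,2) = 3; x_2 ≥ 4 gives C(2,2) = 1; x_3 ≥ 3 gives C(3,2) = 3. Together 7.
No two caps can be exceeded simultaneously, so the pair terms are all 0.
By inclusion–exclusion the count is 15 − 7 + 0 = 8.

8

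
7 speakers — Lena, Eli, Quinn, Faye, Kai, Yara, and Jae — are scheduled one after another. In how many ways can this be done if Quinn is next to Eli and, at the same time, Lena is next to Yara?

480

Treat {Quinn,Eli} as one block (2 orders) and {Lena,Yara} as another (2 orders).
That leaves 5 units to arrange: 2 × 2 × 5! = 4 × 120 = 480.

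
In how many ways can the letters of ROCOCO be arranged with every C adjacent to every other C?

20

Treat the 2 copies of C as a single block. The multiset to arrange is then {CC, O, O, O, R}, 5 items in all.
That gives (5)!/(3!) = 20 arrangements.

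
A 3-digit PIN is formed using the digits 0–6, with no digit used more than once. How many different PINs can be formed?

210

This is a permutation of 3 out of 7: P(7,3) = 7!/4!.
That product is 7 × 6 × 5 = 210.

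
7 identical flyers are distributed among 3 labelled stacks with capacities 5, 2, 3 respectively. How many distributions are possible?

By stars and bars, unrestricted non-negative solutions to x_1+…+x_3 = 7 number C(7+2,2) = 36.
Subtract solutions that violate a single cap (substitute x_i' = x_i − (cap_i+1)): x_1 ≥ 6 gives C(3,2) = 3; x_2 ≥ 3 gives C(6,2) = 15; x_3 ≥ 4 gives C(5,2) = 10. Together 28.
Add back pairs where two caps are both exceeded: 0 + 0 + 1 = 1.
By inclusion–exclusion the count is 36 − 28 + 1 = 9.

9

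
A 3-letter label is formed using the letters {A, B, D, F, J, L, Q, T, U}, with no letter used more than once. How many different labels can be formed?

504

Choose and order 3 of the 9 symbols: the first letter has 9 options, the next 8, then 7.
9 × 8 × 7 = 504.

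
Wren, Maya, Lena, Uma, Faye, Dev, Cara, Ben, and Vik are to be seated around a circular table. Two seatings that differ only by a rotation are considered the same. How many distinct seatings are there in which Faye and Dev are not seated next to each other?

All circular seatings of 9 people number (8)! = 40320.
Seatings with Faye beside Dev: treat them as a block with 2 internal orders, giving 2 × (7)! = 10080.
Subtracting, 40320 − 10080 = 30240.

30240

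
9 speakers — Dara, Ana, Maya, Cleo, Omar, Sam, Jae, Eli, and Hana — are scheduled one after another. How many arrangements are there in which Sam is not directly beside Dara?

282240

Of the 9! = 362880 arrangements, those with Sam and Dara adjacent number 2 × 8! = 80640 (treat the pair as a block with 2 internal orders).
Complementary counting: 362880 − 80640 = 282240.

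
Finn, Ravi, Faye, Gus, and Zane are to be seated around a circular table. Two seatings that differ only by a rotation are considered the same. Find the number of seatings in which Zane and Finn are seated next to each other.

12

Glue Zane and Finn into a block (2 internal orders). Seating 4 units around a circle gives (3)! arrangements.
So 2 × (3)! = 2 × 6 = 12.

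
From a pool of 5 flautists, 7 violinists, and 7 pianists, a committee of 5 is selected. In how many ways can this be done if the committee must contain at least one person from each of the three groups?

8085

With no constraint there are C(19,5) = 11628 possible selections.
Subtract selections that omit an entire group: no flautists → C(14,5) = 2002; no violinists → C(12,5) = 792; no pianists → C(12,5) = 792.
Add back selections omitting two groups (i.e. drawn from a single group): C(5,5) + C(7,5) + C(7,5) = 43.
By inclusion–exclusion: 11628 − 3586 + 43 = 8085.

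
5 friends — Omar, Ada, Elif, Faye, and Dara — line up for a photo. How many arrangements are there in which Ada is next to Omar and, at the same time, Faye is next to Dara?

24

Treat {Ada,Omar} as one block (2 orders) and {Faye,Dara} as another (2 orders).
That leaves 3 units to arrange: 2 × 2 × 3! = 4 × 6 = 24.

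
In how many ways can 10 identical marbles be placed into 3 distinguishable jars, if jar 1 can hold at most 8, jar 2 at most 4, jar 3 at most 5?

By stars and bars, unrestricted non-negative solutions to x_1+…+x_3 = 10 number C(10+2,2) = 66.
Subtract solutions that violate a single cap (substitute x_i' = x_i − (cap_i+1)): x_1 ≥ 9 gives C(3,2) = 3; x_2 ≥ 5 gives C(7,2) = 21; x_3 ≥ 6 gives C(6,2) = 15. Together 39.
No two caps can be exceeded simultaneously, so the pair terms are all 0.
By inclusion–exclusion the count is 66 − 39 + 0 = 27.

27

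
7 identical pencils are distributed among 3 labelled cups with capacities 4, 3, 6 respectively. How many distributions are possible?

19

By stars and bars, unrestricted non-negative solutions to x_1+…+x_3 = 7 number C(7+2,2) = 36.
Subtract solutions that violate a single cap (substitute x_i' = x_i − (cap_i+1)): x_1 ≥ 5 gives C(4,2) = 6; x_2 ≥ 4 gives C(5,2) = 10; x_3 ≥ 7 gives C(2,2) = 1. Together 17.
No two caps can be exceeded simultaneously, so the pair terms are all 0.
By inclusion–exclusion the count is 36 − 17 + 0 = 19.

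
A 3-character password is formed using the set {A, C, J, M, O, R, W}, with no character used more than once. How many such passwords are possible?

210

With no repetition, fill the 3 characters in order: 7 choices, then 6, down to 5.
7 × 6 × 5 = 210.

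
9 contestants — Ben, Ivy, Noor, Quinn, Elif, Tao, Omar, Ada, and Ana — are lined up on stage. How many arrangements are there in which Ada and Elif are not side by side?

There are 9! = 362880 arrangements in all. If Ada and Elif are adjacent, merging them into one block gives 2·(8)! = 80640 arrangements.
So 362880 − 80640 = 282240 arrangements keep them apart.

282240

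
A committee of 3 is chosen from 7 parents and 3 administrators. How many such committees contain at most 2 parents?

85

Split by how many parents are chosen (0 through 2).
Sum: C(7,0)·C(3,3) + C(7,1)·C(3,2) + C(7,2)·C(3,1) = 1 + 21 + 63 = 85.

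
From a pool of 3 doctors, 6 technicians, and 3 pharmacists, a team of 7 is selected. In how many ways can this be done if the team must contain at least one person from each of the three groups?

720

Total 7-person selections from all 12: C(12,7) = 792.
Subtract selections that omit an entire group: no doctors → C(9,7) = 36; no technicians → C(6,7) = 0; no pharmacists → C(9,7) = 36.
Add back selections omitting two groups (i.e. drawn from a single group): C(3,7) + C(6,7) + C(3,7) = 0.
By inclusion–exclusion: 792 − 72 + 0 = 720.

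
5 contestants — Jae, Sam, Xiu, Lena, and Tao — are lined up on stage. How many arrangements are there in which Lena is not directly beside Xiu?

There are 5! = 120 arrangements in all. If Lena and Xiu are adjacent, merging them into one block gives 2·(4)! = 48 arrangements.
Complementary counting: 120 − 48 = 72.

72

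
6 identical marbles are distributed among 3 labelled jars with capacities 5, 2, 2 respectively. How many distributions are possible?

8

By stars and bars, unrestricted non-negative solutions to x_1+…+x_3 = 6 number C(6+2,2) = 28.
Subtract solutions that violate a single cap (substitute x_i' = x_i − (cap_i+1)): x_1 ≥ 6 gives C(2,2) = 1; x_2 ≥ 3 gives C(5,2) = 10; x_3 ≥ 3 gives C(5,2) = 10. Together 21.
Add back pairs where two caps are both exceeded: 0 + 0 + 1 = 1.
By inclusion–exclusion the count is 28 − 21 + 1 = 8.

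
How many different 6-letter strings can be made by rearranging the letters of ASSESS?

The 6 letters of ASSESS have repeats: S appearing 4 times.
Dividing 6! = 720 by 4! = 24 for the repeated letters gives 30.

30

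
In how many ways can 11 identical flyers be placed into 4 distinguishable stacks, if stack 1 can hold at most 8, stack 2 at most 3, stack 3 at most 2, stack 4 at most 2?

Ignoring the caps, the number of non-negative solutions to x_1+…+x_4 = 11 is C(14,3) = 364.
Subtract solutions that violate a single cap (substitute x_i' = x_i − (cap_i+1)): x_1 ≥ 9 gives C(5,3) = 10; x_2 ≥ 4 gives C(10,3) = 120; x_3 ≥ 3 gives C(11,3) = 165; x_4 ≥ 3 gives C(11,3) = 165. Together 460.
Add back pairs where two caps are both exceeded: 0 + 0 + 0 + 35 + 35 + 56 = 126.
Subtract triples: 0 + 0 + 0 + 4 = 4.
By inclusion–exclusion the count is 364 − 460 + 126 − 4 = 26.

26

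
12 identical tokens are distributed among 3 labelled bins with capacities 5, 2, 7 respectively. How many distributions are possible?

6

Without the upper bounds there are C(14,2) = 91 ways to split 12 among 3 bins.
Subtract solutions that violate a single cap (substitute x_i' = x_i − (cap_i+1)): x_1 ≥ 6 gives C(8,2) = 28; x_2 ≥ 3 gives C(11,2) = 55; x_3 ≥ 8 gives C(6,2) = 15. Together 98.
Add back pairs where two caps are both exceeded: 10 + 0 + 3 = 13.
By inclusion–exclusion the count is 91 − 98 + 13 = 6.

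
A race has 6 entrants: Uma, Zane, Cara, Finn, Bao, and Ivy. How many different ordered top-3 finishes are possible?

120

This is an ordered selection of 3 from 6: P(6,3).
That gives 6 × 5 × 4 = 120.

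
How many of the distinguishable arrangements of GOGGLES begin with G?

360

Fix G in the first position and arrange the remaining 6 letters.
Those 6 letters have G appearing twice, giving (6)!/(2!) = 360.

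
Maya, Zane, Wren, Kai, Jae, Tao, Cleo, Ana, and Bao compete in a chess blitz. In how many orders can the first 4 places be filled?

3024

This is an ordered selection of 4 from 9: P(9,4).
That gives 9 × 8 × 7 × 6 = 3024.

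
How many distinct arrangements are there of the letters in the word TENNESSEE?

3780

The 9 letters of TENNESSEE have repeats: E appearing 4 times, N appearing twice, and S appearing twice.
So there are 9! / (4!·2!·2!) = 3780 distinguishable arrangements.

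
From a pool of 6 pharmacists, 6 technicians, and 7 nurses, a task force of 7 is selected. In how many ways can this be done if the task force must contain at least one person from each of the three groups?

46165

With no constraint there are C(19,7) = 50388 possible selections.
Subtract selections that omit an entire group: no pharmacists → C(13,7) = 1716; no technicians → C(13,7) = 1716; no nurses → C(12,7) = 792.
Add back selections omitting two groups (i.e. drawn from a single group): C(6,7) + C(6,7) + C(7,7) = 1.
By inclusion–exclusion: 50388 − 4224 + 1 = 46165.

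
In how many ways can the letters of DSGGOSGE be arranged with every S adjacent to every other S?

840

Treat the 2 copies of S as a single block. The multiset to arrange is then {SS, D, E, G, G, G, O}, 7 items in all.
That gives (7)!/(3!) = 840 arrangements.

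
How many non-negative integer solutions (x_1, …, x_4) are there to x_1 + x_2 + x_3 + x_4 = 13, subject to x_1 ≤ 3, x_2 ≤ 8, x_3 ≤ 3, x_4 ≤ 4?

47

Without the upper bounds there are C(16,3) = 560 ways to split 13 among 4 variables.
Subtract solutions that violate a single cap (substitute x_i' = x_i − (cap_i+1)): x_1 ≥ 4 gives C(12,3) = 220; x_2 ≥ 9 gives C(7,3) = 35; x_3 ≥ 4 gives C(12,3) = 220; x_4 ≥ 5 gives C(11,3) = 165. Together 640.
Add back pairs where two caps are both exceeded: 1 + 56 + 35 + 1 + 0 + 35 = 128.
Subtract triples: 0 + 0 + 1 + 0 = 1.
By inclusion–exclusion the count is 560 − 640 + 128 − 1 = 47.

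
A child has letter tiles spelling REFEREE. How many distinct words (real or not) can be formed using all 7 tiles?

REFEREE has 7 letters with E appearing 4 times and R appearing twice.
Dividing 7! = 5040 by 4!·2! = 48 for the repeated letters gives 105.

105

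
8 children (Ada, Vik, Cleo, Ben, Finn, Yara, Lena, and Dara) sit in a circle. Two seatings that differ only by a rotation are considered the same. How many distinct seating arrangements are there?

5040

Around a circle, 8 distinct people have 8!/8 = (7)! = 5040 rotationally distinct seatings.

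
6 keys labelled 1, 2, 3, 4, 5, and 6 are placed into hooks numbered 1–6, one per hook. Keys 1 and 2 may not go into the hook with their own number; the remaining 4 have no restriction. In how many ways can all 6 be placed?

Let Aᵢ (for i ∈ {1, 2}) be the placements that put key i in its forbidden hook. Any j of these fix j positions, leaving (6−j)! ways to fill the rest, and there are C(2,j) ways to pick which j.
By inclusion–exclusion, the number of valid placements is Σ_{j=0}^{2} (−1)^j C(2,j)·(6−j)!.
Computing: 720 − 240 + 24 = 504.

504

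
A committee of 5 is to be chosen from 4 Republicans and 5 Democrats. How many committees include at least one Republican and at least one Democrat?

125

Total 5-person selections from all 9: C(9,5) = 126.
Selections missing a whole group: no Republicans → C(5,5) = 1; no Democrats → C(4,5) = 0.
Both groups omitted at once is impossible, so 126 − 1 = 125.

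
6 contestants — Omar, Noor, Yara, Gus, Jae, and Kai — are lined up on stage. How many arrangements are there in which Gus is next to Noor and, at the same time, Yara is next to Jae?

Treat {Gus,Noor} as one block (2 orders) and {Yara,Jae} as another (2 orders).
That leaves 4 units to arrange: 2 × 2 × 4! = 4 × 24 = 96.

96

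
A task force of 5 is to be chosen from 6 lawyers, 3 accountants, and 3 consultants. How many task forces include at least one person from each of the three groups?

540

Unrestricted: C(12,5) = 792 ways to pick any 5 of the 12.
Selections missing a whole group: no lawyers → C(6,5) = 6; no accountants → C(9,5) = 126; no consultants → C(9,5) = 126.
Add back selections omitting two groups (i.e. drawn from a single group): C(6,5) + C(3,5) + C(3,5) = 6.
By inclusion–exclusion: 792 − 258 + 6 = 540.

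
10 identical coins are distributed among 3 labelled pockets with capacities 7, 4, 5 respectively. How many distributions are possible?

Ignoring the caps, the number of non-negative solutions to x_1+…+x_3 = 10 is C(12,2) = 66.
Subtract solutions that violate a single cap (substitute x_i' = x_i − (cap_i+1)): x_1 ≥ 8 gives C(4,2) = 6; x_2 ≥ 5 gives C(7,2) = 21; x_3 ≥ 6 gives C(6,2) = 15. Together 42.
No two caps can be exceeded simultaneously, so the pair terms are all 0.
By inclusion–exclusion the count is 66 − 42 + 0 = 24.

24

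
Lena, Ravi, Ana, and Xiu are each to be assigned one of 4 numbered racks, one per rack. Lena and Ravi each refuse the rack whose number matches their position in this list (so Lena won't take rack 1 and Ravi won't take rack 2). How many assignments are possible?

Let Aᵢ (for i ∈ {1, 2}) be the placements that put person i in their forbidden rack. Any j of these fix j positions, leaving (4−j)! ways to fill the rest, and there are C(2,j) ways to pick which j.
By inclusion–exclusion, the number of valid placements is Σ_{j=0}^{2} (−1)^j C(2,j)·(4−j)!.
Computing: 24 − 12 + 2 = 14.

14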